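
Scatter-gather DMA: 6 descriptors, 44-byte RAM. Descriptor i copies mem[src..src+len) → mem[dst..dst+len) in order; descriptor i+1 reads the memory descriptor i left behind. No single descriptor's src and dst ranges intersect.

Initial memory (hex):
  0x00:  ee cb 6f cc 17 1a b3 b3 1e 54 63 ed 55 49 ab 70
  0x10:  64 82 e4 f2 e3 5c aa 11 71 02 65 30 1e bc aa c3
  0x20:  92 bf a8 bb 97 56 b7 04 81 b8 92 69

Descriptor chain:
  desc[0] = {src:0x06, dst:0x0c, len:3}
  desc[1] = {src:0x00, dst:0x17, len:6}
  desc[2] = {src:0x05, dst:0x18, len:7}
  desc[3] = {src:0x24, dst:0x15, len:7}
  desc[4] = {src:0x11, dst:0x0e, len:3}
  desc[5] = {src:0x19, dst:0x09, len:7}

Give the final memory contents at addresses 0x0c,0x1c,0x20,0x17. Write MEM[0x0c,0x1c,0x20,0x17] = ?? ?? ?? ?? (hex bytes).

[0] 0x06->0x0c len=3 : b3 b3 1e
[1] 0x00->0x17 len=6 : ee cb 6f cc 17 1a
[2] 0x05->0x18 len=7 : 1a b3 b3 1e 54 63 ed
[3] 0x24->0x15 len=7 : 97 56 b7 04 81 b8 92
[4] 0x11->0x0e len=3 : 82 e4 f2
[5] 0x19->0x09 len=7 : 81 b8 92 54 63 ed c3
query mem[0x0c]=0x54, mem[0x1c]=0x54, mem[0x20]=0x92, mem[0x17]=0xb7

MEM[0x0c,0x1c,0x20,0x17] = 54 54 92 b7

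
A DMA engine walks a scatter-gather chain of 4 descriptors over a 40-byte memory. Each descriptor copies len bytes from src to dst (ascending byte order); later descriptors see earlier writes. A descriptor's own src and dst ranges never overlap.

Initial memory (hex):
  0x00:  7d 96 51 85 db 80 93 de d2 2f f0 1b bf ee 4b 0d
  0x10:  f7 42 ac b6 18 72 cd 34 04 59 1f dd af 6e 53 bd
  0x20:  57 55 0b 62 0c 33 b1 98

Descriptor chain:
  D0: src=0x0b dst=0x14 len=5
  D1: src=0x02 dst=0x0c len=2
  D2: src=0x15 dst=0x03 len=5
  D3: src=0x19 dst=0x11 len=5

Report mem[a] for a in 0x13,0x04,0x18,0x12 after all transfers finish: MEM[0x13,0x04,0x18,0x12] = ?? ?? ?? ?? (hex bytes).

#0 dst[0x14+5] := {0x1b,0xbf,0xee,0x4b,0x0d}
#1 dst[0x0c+2] := {0x51,0x85}
#2 dst[0x03+5] := {0xbf,0xee,0x4b,0x0d,0x59}
#3 dst[0x11+5] := {0x59,0x1f,0xdd,0xaf,0x6e}
query mem[0x13]=0xdd, mem[0x04]=0xee, mem[0x18]=0x0d, mem[0x12]=0x1f

MEM[0x13,0x04,0x18,0x12] = dd ee 0d 1f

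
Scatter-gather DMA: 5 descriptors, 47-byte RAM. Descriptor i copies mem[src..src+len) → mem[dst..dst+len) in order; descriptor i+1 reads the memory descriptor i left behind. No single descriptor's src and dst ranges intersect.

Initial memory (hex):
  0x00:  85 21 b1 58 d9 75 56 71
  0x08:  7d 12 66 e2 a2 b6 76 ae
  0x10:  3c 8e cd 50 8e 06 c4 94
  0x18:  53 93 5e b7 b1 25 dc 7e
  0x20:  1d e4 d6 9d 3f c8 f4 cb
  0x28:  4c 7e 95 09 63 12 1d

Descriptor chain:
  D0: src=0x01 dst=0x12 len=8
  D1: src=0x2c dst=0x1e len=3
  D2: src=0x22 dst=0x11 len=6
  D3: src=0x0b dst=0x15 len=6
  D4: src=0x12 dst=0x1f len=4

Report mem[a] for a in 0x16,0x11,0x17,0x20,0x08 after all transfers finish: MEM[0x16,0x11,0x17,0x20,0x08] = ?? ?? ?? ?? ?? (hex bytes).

  after D0: wrote 8B at 0x12 = 21b158d97556717d
  after D1: wrote 3B at 0x1e = 63121d
  after D2: wrote 6B at 0x11 = d69d3fc8f4cb
  after D3: wrote 6B at 0x15 = e2a2b676ae3c
  after D4: wrote 4B at 0x1f = 9d3fc8e2
query mem[0x16]=0xa2, mem[0x11]=0xd6, mem[0x17]=0xb6, mem[0x20]=0x3f, mem[0x08]=0x7d

MEM[0x16,0x11,0x17,0x20,0x08] = a2 d6 b6 3f 7d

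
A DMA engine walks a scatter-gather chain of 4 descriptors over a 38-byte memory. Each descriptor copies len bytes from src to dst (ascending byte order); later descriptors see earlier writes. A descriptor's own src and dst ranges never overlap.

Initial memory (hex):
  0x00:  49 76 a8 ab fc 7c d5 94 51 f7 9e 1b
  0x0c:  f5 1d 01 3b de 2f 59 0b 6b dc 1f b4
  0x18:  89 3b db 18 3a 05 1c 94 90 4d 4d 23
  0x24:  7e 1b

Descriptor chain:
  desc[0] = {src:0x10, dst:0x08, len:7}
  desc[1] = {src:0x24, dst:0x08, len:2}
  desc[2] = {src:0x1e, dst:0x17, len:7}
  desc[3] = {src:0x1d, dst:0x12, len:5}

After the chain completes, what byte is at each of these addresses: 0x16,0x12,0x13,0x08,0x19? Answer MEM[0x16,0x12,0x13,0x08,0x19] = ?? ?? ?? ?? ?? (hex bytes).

D0: mem[0x08..0x0e] <- [de 2f 59 0b 6b dc 1f]
D1: mem[0x08..0x09] <- [7e 1b]
D2: mem[0x17..0x1d] <- [1c 94 90 4d 4d 23 7e]
D3: mem[0x12..0x16] <- [7e 1c 94 90 4d]
query mem[0x16]=0x4d, mem[0x12]=0x7e, mem[0x13]=0x1c, mem[0x08]=0x7e, mem[0x19]=0x90

MEM[0x16,0x12,0x13,0x08,0x19] = 4d 7e 1c 7e 90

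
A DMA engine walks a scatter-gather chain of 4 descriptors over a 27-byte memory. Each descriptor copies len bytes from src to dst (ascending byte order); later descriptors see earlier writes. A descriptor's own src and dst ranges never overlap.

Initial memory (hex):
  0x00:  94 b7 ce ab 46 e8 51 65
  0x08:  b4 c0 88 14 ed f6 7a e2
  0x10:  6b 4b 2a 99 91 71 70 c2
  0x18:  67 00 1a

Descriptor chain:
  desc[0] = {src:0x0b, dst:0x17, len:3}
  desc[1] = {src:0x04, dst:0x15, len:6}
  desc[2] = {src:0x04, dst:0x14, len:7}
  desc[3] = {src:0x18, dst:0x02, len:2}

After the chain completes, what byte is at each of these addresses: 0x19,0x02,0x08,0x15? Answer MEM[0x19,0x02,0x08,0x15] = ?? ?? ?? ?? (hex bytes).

#0 dst[0x17+3] := {0x14,0xed,0xf6}
#1 dst[0x15+6] := {0x46,0xe8,0x51,0x65,0xb4,0xc0}
#2 dst[0x14+7] := {0x46,0xe8,0x51,0x65,0xb4,0xc0,0x88}
#3 dst[0x02+2] := {0xb4,0xc0}
query mem[0x19]=0xc0, mem[0x02]=0xb4, mem[0x08]=0xb4, mem[0x15]=0xe8

MEM[0x19,0x02,0x08,0x15] = c0 b4 b4 e8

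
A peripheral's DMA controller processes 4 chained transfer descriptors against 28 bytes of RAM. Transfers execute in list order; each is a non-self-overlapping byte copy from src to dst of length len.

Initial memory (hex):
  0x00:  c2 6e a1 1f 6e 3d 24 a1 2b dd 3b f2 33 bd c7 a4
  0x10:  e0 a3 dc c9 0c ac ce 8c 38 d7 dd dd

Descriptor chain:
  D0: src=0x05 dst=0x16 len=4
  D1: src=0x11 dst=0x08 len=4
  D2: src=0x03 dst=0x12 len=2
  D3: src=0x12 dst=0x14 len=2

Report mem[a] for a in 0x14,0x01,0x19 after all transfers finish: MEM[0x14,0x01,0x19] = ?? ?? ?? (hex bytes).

#0 dst[0x16+4] := {0x3d,0x24,0xa1,0x2b}
#1 dst[0x08+4] := {0xa3,0xdc,0xc9,0x0c}
#2 dst[0x12+2] := {0x1f,0x6e}
#3 dst[0x14+2] := {0x1f,0x6e}
query mem[0x14]=0x1f, mem[0x01]=0x6e, mem[0x19]=0x2b

MEM[0x14,0x01,0x19] = 1f 6e 2b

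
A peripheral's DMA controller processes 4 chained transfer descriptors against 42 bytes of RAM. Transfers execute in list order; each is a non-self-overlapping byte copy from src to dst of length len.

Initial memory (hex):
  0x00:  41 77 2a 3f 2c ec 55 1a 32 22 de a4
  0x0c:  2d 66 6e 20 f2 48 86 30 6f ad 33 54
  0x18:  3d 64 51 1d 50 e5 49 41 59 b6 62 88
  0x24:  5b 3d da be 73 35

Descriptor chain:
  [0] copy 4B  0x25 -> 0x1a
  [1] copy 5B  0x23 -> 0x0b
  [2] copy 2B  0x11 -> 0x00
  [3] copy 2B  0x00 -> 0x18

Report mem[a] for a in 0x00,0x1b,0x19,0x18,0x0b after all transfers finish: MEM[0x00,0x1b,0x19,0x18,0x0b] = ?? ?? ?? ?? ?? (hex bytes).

MEM[0x00,0x1b,0x19,0x18,0x0b] = 48 da 86 48 88

[0] 0x25->0x1a len=4 : 3d da be 73
[1] 0x23->0x0b len=5 : 88 5b 3d da be
[2] 0x11->0x00 len=2 : 48 86
[3] 0x00->0x18 len=2 : 48 86
query mem[0x00]=0x48, mem[0x1b]=0xda, mem[0x19]=0x86, mem[0x18]=0x48, mem[0x0b]=0x88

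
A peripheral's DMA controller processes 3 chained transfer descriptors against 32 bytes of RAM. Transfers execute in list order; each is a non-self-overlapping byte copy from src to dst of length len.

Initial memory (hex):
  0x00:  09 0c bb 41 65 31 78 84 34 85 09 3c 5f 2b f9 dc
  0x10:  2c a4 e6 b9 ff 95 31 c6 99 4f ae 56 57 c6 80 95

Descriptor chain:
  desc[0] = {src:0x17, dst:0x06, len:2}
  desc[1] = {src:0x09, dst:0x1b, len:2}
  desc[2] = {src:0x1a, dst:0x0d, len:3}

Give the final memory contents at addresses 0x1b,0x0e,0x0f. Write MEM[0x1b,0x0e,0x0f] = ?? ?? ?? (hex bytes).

MEM[0x1b,0x0e,0x0f] = 85 85 09

  after D0: wrote 2B at 0x06 = c699
  after D1: wrote 2B at 0x1b = 8509
  after D2: wrote 3B at 0x0d = ae8509
query mem[0x1b]=0x85, mem[0x0e]=0x85, mem[0x0f]=0x09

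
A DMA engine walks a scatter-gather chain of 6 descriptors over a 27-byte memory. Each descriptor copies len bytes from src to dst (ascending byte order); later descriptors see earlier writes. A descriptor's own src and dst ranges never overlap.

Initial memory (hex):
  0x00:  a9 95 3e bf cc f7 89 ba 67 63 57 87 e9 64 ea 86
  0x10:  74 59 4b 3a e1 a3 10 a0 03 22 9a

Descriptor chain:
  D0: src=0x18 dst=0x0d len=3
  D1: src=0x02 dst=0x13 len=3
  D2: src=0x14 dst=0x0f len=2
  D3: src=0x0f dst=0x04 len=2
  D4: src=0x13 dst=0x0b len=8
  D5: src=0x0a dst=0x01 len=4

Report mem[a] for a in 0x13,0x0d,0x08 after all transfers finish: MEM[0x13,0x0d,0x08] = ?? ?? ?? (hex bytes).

MEM[0x13,0x0d,0x08] = 3e cc 67

D0: mem[0x0d..0x0f] <- [03 22 9a]
D1: mem[0x13..0x15] <- [3e bf cc]
D2: mem[0x0f..0x10] <- [bf cc]
D3: mem[0x04..0x05] <- [bf cc]
D4: mem[0x0b..0x12] <- [3e bf cc 10 a0 03 22 9a]
D5: mem[0x01..0x04] <- [57 3e bf cc]
query mem[0x13]=0x3e, mem[0x0d]=0xcc, mem[0x08]=0x67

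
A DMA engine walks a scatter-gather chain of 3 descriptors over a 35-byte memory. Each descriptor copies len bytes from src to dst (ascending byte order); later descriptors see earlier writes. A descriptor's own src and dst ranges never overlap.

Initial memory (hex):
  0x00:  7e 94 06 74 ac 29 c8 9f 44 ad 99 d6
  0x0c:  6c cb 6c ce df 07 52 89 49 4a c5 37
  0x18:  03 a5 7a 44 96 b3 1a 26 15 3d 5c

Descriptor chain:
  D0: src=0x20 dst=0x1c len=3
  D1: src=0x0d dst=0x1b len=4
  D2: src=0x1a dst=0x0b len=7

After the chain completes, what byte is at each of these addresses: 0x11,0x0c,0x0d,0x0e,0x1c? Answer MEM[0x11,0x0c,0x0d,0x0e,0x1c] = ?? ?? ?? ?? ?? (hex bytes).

MEM[0x11,0x0c,0x0d,0x0e,0x1c] = 15 cb 6c ce 6c

  after D0: wrote 3B at 0x1c = 153d5c
  after D1: wrote 4B at 0x1b = cb6ccedf
  after D2: wrote 7B at 0x0b = 7acb6ccedf2615
query mem[0x11]=0x15, mem[0x0c]=0xcb, mem[0x0d]=0x6c, mem[0x0e]=0xce, mem[0x1c]=0x6c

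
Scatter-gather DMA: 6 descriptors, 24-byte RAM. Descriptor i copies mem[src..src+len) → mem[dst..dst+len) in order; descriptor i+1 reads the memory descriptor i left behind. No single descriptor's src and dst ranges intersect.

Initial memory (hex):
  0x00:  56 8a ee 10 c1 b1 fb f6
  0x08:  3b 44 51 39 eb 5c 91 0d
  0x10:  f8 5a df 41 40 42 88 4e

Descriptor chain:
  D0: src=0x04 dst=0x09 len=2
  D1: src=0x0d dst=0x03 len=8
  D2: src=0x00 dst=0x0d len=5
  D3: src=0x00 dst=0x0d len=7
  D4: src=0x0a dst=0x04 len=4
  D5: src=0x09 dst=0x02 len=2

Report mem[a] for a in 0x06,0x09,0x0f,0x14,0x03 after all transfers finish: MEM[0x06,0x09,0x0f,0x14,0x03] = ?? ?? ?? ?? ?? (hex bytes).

MEM[0x06,0x09,0x0f,0x14,0x03] = eb 41 ee 40 40

  after D0: wrote 2B at 0x09 = c1b1
  after D1: wrote 8B at 0x03 = 5c910df85adf4140
  after D2: wrote 5B at 0x0d = 568aee5c91
  after D3: wrote 7B at 0x0d = 568aee5c910df8
  after D4: wrote 4B at 0x04 = 4039eb56
  after D5: wrote 2B at 0x02 = 4140
query mem[0x06]=0xeb, mem[0x09]=0x41, mem[0x0f]=0xee, mem[0x14]=0x40, mem[0x03]=0x40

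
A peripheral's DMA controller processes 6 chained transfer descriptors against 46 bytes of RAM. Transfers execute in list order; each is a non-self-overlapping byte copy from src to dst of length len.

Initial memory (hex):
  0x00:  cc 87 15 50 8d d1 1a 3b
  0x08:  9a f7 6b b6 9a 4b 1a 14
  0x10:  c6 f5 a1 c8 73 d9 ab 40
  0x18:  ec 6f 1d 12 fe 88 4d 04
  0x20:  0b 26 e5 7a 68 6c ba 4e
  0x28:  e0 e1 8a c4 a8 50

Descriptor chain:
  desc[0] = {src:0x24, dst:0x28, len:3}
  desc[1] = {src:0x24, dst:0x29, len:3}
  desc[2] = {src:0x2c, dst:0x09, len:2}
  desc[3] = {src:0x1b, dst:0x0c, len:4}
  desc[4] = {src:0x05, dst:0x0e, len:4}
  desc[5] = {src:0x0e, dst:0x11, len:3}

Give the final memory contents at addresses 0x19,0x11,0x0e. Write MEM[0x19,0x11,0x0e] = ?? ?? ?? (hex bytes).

MEM[0x19,0x11,0x0e] = 6f d1 d1

D0: mem[0x28..0x2a] <- [68 6c ba]
D1: mem[0x29..0x2b] <- [68 6c ba]
D2: mem[0x09..0x0a] <- [a8 50]
D3: mem[0x0c..0x0f] <- [12 fe 88 4d]
D4: mem[0x0e..0x11] <- [d1 1a 3b 9a]
D5: mem[0x11..0x13] <- [d1 1a 3b]
query mem[0x19]=0x6f, mem[0x11]=0xd1, mem[0x0e]=0xd1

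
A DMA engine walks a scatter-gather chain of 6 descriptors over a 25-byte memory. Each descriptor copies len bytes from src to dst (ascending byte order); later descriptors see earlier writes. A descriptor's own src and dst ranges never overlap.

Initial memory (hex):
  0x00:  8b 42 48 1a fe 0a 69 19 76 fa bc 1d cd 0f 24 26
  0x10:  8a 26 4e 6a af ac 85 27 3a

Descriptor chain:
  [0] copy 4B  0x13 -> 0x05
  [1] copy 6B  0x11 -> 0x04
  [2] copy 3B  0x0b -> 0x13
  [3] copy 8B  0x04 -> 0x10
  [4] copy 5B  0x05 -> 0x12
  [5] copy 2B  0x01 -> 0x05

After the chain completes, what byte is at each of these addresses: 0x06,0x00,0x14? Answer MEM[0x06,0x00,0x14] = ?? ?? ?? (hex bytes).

MEM[0x06,0x00,0x14] = 48 8b af

D0: mem[0x05..0x08] <- [6a af ac 85]
D1: mem[0x04..0x09] <- [26 4e 6a af ac 85]
D2: mem[0x13..0x15] <- [1d cd 0f]
D3: mem[0x10..0x17] <- [26 4e 6a af ac 85 bc 1d]
D4: mem[0x12..0x16] <- [4e 6a af ac 85]
D5: mem[0x05..0x06] <- [42 48]
query mem[0x06]=0x48, mem[0x00]=0x8b, mem[0x14]=0xaf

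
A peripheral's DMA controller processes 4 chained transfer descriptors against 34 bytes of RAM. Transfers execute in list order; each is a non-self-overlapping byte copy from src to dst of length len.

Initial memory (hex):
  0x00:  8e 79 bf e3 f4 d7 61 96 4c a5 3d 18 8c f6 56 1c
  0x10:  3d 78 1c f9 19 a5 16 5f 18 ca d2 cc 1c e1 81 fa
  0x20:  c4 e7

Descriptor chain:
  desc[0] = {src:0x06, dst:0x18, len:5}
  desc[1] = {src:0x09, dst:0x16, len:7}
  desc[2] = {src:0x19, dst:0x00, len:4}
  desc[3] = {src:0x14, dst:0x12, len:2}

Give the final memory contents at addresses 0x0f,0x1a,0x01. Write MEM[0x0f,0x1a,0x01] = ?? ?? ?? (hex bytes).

MEM[0x0f,0x1a,0x01] = 1c f6 f6

  after D0: wrote 5B at 0x18 = 61964ca53d
  after D1: wrote 7B at 0x16 = a53d188cf6561c
  after D2: wrote 4B at 0x00 = 8cf6561c
  after D3: wrote 2B at 0x12 = 19a5
query mem[0x0f]=0x1c, mem[0x1a]=0xf6, mem[0x01]=0xf6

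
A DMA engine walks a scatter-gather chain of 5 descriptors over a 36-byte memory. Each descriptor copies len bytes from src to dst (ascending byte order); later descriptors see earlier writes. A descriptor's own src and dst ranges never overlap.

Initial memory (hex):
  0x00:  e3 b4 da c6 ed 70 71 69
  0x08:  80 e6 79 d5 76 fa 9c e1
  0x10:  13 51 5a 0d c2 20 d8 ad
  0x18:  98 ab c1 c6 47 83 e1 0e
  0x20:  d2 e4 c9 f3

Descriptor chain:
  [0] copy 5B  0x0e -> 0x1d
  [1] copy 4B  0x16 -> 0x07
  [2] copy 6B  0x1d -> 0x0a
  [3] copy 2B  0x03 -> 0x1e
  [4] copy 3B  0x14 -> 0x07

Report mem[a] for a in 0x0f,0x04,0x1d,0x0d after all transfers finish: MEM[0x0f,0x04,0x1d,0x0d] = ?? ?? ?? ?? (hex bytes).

[0] 0x0e->0x1d len=5 : 9c e1 13 51 5a
[1] 0x16->0x07 len=4 : d8 ad 98 ab
[2] 0x1d->0x0a len=6 : 9c e1 13 51 5a c9
[3] 0x03->0x1e len=2 : c6 ed
[4] 0x14->0x07 len=3 : c2 20 d8
query mem[0x0f]=0xc9, mem[0x04]=0xed, mem[0x1d]=0x9c, mem[0x0d]=0x51

MEM[0x0f,0x04,0x1d,0x0d] = c9 ed 9c 51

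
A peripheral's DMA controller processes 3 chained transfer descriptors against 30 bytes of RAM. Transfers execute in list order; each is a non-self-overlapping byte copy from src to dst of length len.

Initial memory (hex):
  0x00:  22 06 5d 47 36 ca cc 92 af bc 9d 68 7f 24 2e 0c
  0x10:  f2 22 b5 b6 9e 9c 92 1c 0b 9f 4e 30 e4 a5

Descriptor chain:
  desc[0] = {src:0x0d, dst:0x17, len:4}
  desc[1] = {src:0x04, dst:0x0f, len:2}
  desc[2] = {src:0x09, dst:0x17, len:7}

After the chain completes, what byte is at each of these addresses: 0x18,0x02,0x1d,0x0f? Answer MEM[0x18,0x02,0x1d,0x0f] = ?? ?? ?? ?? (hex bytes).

[0] 0x0d->0x17 len=4 : 24 2e 0c f2
[1] 0x04->0x0f len=2 : 36 ca
[2] 0x09->0x17 len=7 : bc 9d 68 7f 24 2e 36
query mem[0x18]=0x9d, mem[0x02]=0x5d, mem[0x1d]=0x36, mem[0x0f]=0x36

MEM[0x18,0x02,0x1d,0x0f] = 9d 5d 36 36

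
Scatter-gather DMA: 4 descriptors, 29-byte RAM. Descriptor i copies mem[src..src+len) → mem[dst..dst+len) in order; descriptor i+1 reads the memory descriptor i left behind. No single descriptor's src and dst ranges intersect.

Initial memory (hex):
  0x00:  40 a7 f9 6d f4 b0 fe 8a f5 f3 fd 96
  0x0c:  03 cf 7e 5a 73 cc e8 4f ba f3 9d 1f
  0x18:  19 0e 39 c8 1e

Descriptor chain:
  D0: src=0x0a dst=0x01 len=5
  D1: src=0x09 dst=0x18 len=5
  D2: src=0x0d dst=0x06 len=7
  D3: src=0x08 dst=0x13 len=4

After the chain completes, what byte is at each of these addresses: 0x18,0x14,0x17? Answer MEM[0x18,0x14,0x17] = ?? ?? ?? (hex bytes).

  after D0: wrote 5B at 0x01 = fd9603cf7e
  after D1: wrote 5B at 0x18 = f3fd9603cf
  after D2: wrote 7B at 0x06 = cf7e5a73cce84f
  after D3: wrote 4B at 0x13 = 5a73cce8
query mem[0x18]=0xf3, mem[0x14]=0x73, mem[0x17]=0x1f

MEM[0x18,0x14,0x17] = f3 73 1f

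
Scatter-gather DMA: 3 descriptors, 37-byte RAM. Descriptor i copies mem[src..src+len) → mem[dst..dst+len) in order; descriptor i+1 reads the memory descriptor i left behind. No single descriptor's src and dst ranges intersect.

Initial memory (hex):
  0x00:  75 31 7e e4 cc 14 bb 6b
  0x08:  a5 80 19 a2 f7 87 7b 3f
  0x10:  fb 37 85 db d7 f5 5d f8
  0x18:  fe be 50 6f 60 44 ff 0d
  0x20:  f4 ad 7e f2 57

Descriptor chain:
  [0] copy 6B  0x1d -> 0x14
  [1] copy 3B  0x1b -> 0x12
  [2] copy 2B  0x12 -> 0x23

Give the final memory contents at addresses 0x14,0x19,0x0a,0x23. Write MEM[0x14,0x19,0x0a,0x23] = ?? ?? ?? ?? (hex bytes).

MEM[0x14,0x19,0x0a,0x23] = 44 7e 19 6f

  after D0: wrote 6B at 0x14 = 44ff0df4ad7e
  after D1: wrote 3B at 0x12 = 6f6044
  after D2: wrote 2B at 0x23 = 6f60
query mem[0x14]=0x44, mem[0x19]=0x7e, mem[0x0a]=0x19, mem[0x23]=0x6f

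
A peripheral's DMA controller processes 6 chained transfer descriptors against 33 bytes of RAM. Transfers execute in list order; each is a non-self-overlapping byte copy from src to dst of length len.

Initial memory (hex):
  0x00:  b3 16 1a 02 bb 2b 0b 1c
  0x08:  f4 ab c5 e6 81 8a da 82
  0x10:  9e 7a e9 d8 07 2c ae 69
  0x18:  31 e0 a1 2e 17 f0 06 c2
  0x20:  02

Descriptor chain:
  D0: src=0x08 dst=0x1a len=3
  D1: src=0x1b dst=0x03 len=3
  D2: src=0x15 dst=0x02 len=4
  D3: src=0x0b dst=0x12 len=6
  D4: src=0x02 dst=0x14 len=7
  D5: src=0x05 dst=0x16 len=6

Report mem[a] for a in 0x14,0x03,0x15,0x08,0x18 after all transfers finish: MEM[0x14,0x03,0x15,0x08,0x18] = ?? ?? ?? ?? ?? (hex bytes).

D0: mem[0x1a..0x1c] <- [f4 ab c5]
D1: mem[0x03..0x05] <- [ab c5 f0]
D2: mem[0x02..0x05] <- [2c ae 69 31]
D3: mem[0x12..0x17] <- [e6 81 8a da 82 9e]
D4: mem[0x14..0x1a] <- [2c ae 69 31 0b 1c f4]
D5: mem[0x16..0x1b] <- [31 0b 1c f4 ab c5]
query mem[0x14]=0x2c, mem[0x03]=0xae, mem[0x15]=0xae, mem[0x08]=0xf4, mem[0x18]=0x1c

MEM[0x14,0x03,0x15,0x08,0x18] = 2c ae ae f4 1c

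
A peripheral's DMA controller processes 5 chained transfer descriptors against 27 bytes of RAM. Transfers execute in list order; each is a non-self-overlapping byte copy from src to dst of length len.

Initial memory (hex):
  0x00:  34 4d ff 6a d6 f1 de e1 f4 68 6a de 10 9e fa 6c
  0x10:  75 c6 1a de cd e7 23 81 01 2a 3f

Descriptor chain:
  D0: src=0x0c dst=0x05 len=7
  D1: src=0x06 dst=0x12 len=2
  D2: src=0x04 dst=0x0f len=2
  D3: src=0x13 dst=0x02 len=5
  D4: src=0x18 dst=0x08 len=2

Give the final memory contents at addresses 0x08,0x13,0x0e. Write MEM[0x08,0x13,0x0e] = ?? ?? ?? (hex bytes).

MEM[0x08,0x13,0x0e] = 01 fa fa

D0: mem[0x05..0x0b] <- [10 9e fa 6c 75 c6 1a]
D1: mem[0x12..0x13] <- [9e fa]
D2: mem[0x0f..0x10] <- [d6 10]
D3: mem[0x02..0x06] <- [fa cd e7 23 81]
D4: mem[0x08..0x09] <- [01 2a]
query mem[0x08]=0x01, mem[0x13]=0xfa, mem[0x0e]=0xfa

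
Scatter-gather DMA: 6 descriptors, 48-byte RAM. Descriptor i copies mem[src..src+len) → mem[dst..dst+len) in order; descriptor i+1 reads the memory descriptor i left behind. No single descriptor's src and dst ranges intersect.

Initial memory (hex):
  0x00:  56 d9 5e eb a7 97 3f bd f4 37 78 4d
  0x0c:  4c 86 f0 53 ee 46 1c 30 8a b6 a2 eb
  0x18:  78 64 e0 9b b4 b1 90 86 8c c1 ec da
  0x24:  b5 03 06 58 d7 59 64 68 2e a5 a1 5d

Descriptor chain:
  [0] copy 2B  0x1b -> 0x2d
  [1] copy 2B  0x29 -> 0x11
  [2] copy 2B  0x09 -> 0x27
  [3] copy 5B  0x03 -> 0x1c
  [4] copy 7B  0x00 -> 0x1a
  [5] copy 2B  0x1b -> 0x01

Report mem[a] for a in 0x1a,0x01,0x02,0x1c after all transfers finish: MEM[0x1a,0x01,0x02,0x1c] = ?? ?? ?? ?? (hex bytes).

  after D0: wrote 2B at 0x2d = 9bb4
  after D1: wrote 2B at 0x11 = 5964
  after D2: wrote 2B at 0x27 = 3778
  after D3: wrote 5B at 0x1c = eba7973fbd
  after D4: wrote 7B at 0x1a = 56d95eeba7973f
  after D5: wrote 2B at 0x01 = d95e
query mem[0x1a]=0x56, mem[0x01]=0xd9, mem[0x02]=0x5e, mem[0x1c]=0x5e

MEM[0x1a,0x01,0x02,0x1c] = 56 d9 5e 5e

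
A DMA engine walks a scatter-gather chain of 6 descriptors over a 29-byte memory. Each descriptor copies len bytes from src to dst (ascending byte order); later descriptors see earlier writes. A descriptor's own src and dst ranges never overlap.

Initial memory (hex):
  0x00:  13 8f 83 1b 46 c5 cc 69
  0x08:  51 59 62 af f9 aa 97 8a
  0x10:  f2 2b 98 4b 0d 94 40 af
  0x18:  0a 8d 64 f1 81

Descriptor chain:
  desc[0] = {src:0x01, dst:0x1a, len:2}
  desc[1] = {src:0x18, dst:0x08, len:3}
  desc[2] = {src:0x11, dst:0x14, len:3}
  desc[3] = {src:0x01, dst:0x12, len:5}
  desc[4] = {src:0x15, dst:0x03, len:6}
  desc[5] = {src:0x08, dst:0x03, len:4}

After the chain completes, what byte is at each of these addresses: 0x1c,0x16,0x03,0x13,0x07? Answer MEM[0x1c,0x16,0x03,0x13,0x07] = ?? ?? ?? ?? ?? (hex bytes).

MEM[0x1c,0x16,0x03,0x13,0x07] = 81 c5 8f 83 8d

  after D0: wrote 2B at 0x1a = 8f83
  after D1: wrote 3B at 0x08 = 0a8d8f
  after D2: wrote 3B at 0x14 = 2b984b
  after D3: wrote 5B at 0x12 = 8f831b46c5
  after D4: wrote 6B at 0x03 = 46c5af0a8d8f
  after D5: wrote 4B at 0x03 = 8f8d8faf
query mem[0x1c]=0x81, mem[0x16]=0xc5, mem[0x03]=0x8f, mem[0x13]=0x83, mem[0x07]=0x8d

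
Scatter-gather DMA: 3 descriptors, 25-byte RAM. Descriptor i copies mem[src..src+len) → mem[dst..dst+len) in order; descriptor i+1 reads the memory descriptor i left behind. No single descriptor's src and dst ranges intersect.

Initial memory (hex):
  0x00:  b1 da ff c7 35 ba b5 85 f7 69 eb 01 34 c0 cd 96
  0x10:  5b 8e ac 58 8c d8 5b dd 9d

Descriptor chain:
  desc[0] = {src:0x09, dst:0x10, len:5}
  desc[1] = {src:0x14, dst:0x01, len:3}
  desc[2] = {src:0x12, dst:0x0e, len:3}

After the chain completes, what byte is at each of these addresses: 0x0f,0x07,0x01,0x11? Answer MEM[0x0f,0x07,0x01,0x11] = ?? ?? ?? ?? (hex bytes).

D0: mem[0x10..0x14] <- [69 eb 01 34 c0]
D1: mem[0x01..0x03] <- [c0 d8 5b]
D2: mem[0x0e..0x10] <- [01 34 c0]
query mem[0x0f]=0x34, mem[0x07]=0x85, mem[0x01]=0xc0, mem[0x11]=0xeb

MEM[0x0f,0x07,0x01,0x11] = 34 85 c0 eb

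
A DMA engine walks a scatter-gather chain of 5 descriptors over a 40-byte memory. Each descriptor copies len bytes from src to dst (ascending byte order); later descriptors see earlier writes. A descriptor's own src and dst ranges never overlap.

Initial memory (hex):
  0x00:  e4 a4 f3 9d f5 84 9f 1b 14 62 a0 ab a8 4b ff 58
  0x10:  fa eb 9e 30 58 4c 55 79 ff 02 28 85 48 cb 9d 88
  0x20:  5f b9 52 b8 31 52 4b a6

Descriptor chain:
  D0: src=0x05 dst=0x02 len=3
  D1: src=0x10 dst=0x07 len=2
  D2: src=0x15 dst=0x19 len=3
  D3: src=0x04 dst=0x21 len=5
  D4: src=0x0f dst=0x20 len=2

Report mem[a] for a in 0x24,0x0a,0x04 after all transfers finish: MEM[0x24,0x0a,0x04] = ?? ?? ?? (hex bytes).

MEM[0x24,0x0a,0x04] = fa a0 1b

[0] 0x05->0x02 len=3 : 84 9f 1b
[1] 0x10->0x07 len=2 : fa eb
[2] 0x15->0x19 len=3 : 4c 55 79
[3] 0x04->0x21 len=5 : 1b 84 9f fa eb
[4] 0x0f->0x20 len=2 : 58 fa
query mem[0x24]=0xfa, mem[0x0a]=0xa0, mem[0x04]=0x1b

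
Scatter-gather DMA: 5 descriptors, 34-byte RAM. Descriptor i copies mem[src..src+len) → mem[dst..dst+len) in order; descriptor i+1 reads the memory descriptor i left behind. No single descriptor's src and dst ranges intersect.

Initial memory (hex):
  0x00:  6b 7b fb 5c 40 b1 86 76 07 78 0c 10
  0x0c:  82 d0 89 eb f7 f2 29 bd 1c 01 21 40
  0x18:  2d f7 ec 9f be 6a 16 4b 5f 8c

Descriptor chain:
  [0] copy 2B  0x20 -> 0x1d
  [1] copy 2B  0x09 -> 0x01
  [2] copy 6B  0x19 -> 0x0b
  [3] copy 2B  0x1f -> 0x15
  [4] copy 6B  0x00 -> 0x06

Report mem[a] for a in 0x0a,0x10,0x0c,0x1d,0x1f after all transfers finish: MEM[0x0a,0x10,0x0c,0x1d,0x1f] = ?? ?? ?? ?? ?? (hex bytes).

MEM[0x0a,0x10,0x0c,0x1d,0x1f] = 40 8c ec 5f 4b

D0: mem[0x1d..0x1e] <- [5f 8c]
D1: mem[0x01..0x02] <- [78 0c]
D2: mem[0x0b..0x10] <- [f7 ec 9f be 5f 8c]
D3: mem[0x15..0x16] <- [4b 5f]
D4: mem[0x06..0x0b] <- [6b 78 0c 5c 40 b1]
query mem[0x0a]=0x40, mem[0x10]=0x8c, mem[0x0c]=0xec, mem[0x1d]=0x5f, mem[0x1f]=0x4b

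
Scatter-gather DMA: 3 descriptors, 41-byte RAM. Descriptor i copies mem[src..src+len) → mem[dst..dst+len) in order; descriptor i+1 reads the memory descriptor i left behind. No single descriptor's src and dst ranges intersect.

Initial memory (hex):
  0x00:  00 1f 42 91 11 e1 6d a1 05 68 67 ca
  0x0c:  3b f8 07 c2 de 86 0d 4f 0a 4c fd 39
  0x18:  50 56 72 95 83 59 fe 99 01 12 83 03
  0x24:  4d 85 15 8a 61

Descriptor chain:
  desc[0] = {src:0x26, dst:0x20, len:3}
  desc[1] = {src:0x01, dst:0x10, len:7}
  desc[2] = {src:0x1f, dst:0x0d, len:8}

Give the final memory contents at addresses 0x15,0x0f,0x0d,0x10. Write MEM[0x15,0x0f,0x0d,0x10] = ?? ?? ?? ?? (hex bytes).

MEM[0x15,0x0f,0x0d,0x10] = 6d 8a 99 61

  after D0: wrote 3B at 0x20 = 158a61
  after D1: wrote 7B at 0x10 = 1f429111e16da1
  after D2: wrote 8B at 0x0d = 99158a61034d8515
query mem[0x15]=0x6d, mem[0x0f]=0x8a, mem[0x0d]=0x99, mem[0x10]=0x61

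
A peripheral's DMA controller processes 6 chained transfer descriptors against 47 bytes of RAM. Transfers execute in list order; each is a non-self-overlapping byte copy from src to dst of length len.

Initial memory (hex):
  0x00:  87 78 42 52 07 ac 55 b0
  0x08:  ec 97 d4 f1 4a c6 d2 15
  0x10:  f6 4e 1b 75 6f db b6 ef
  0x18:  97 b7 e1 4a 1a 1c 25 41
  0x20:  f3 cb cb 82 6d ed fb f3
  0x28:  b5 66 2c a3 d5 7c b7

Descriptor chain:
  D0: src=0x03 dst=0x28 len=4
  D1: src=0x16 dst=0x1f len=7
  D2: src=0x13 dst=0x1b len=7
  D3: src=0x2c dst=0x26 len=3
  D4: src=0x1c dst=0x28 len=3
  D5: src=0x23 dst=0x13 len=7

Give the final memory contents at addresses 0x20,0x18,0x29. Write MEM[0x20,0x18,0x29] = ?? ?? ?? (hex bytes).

MEM[0x20,0x18,0x29] = 97 6f db

#0 dst[0x28+4] := {0x52,0x07,0xac,0x55}
#1 dst[0x1f+7] := {0xb6,0xef,0x97,0xb7,0xe1,0x4a,0x1a}
#2 dst[0x1b+7] := {0x75,0x6f,0xdb,0xb6,0xef,0x97,0xb7}
#3 dst[0x26+3] := {0xd5,0x7c,0xb7}
#4 dst[0x28+3] := {0x6f,0xdb,0xb6}
#5 dst[0x13+7] := {0xe1,0x4a,0x1a,0xd5,0x7c,0x6f,0xdb}
query mem[0x20]=0x97, mem[0x18]=0x6f, mem[0x29]=0xdb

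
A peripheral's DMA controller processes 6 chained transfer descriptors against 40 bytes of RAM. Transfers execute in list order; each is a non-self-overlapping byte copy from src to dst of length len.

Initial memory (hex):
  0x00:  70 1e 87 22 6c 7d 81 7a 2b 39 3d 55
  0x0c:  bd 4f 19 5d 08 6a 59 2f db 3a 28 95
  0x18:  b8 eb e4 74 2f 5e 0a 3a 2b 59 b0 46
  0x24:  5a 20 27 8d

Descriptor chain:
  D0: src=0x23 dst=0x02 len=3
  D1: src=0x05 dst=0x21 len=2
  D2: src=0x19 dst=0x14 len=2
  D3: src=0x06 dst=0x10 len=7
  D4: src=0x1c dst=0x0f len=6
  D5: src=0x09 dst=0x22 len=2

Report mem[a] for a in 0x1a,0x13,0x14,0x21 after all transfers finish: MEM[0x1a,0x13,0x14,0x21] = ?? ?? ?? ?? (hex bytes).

  after D0: wrote 3B at 0x02 = 465a20
  after D1: wrote 2B at 0x21 = 7d81
  after D2: wrote 2B at 0x14 = ebe4
  after D3: wrote 7B at 0x10 = 817a2b393d55bd
  after D4: wrote 6B at 0x0f = 2f5e0a3a2b7d
  after D5: wrote 2B at 0x22 = 393d
query mem[0x1a]=0xe4, mem[0x13]=0x2b, mem[0x14]=0x7d, mem[0x21]=0x7d

MEM[0x1a,0x13,0x14,0x21] = e4 2b 7d 7d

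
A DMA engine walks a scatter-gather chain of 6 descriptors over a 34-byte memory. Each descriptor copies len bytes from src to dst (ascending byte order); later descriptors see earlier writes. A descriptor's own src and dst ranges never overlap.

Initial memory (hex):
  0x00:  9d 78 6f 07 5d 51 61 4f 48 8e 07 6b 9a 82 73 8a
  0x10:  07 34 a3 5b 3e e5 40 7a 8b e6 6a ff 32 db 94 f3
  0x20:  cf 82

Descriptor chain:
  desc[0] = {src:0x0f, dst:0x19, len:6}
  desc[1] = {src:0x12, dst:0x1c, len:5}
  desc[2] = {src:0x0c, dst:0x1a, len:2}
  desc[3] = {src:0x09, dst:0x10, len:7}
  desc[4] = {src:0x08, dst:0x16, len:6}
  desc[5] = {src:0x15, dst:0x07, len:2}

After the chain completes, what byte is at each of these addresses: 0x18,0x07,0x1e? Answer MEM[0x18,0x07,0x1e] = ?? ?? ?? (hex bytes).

MEM[0x18,0x07,0x1e] = 07 73 3e

  after D0: wrote 6B at 0x19 = 8a0734a35b3e
  after D1: wrote 5B at 0x1c = a35b3ee540
  after D2: wrote 2B at 0x1a = 9a82
  after D3: wrote 7B at 0x10 = 8e076b9a82738a
  after D4: wrote 6B at 0x16 = 488e076b9a82
  after D5: wrote 2B at 0x07 = 7348
query mem[0x18]=0x07, mem[0x07]=0x73, mem[0x1e]=0x3e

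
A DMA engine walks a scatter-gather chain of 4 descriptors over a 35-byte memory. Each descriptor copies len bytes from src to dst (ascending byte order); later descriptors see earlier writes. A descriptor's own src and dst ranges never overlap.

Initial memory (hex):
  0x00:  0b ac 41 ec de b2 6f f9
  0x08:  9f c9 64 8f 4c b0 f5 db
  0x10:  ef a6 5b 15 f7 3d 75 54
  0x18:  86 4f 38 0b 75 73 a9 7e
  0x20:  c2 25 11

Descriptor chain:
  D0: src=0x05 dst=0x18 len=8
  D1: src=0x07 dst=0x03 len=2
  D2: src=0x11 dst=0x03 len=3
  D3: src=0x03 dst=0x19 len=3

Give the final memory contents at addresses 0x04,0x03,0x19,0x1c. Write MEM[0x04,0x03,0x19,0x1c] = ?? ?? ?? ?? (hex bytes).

MEM[0x04,0x03,0x19,0x1c] = 5b a6 a6 c9

D0: mem[0x18..0x1f] <- [b2 6f f9 9f c9 64 8f 4c]
D1: mem[0x03..0x04] <- [f9 9f]
D2: mem[0x03..0x05] <- [a6 5b 15]
D3: mem[0x19..0x1b] <- [a6 5b 15]
query mem[0x04]=0x5b, mem[0x03]=0xa6, mem[0x19]=0xa6, mem[0x1c]=0xc9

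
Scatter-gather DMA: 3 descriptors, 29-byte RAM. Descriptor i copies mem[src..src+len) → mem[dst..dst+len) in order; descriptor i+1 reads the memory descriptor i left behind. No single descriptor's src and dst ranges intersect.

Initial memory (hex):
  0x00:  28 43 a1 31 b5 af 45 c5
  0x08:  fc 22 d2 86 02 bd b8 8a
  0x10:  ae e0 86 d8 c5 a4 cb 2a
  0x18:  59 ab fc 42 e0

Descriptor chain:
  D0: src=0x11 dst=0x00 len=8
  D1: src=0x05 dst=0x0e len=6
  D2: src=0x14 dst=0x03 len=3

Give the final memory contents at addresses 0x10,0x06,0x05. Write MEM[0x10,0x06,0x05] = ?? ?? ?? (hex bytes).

MEM[0x10,0x06,0x05] = 59 2a cb

  after D0: wrote 8B at 0x00 = e086d8c5a4cb2a59
  after D1: wrote 6B at 0x0e = cb2a59fc22d2
  after D2: wrote 3B at 0x03 = c5a4cb
query mem[0x10]=0x59, mem[0x06]=0x2a, mem[0x05]=0xcb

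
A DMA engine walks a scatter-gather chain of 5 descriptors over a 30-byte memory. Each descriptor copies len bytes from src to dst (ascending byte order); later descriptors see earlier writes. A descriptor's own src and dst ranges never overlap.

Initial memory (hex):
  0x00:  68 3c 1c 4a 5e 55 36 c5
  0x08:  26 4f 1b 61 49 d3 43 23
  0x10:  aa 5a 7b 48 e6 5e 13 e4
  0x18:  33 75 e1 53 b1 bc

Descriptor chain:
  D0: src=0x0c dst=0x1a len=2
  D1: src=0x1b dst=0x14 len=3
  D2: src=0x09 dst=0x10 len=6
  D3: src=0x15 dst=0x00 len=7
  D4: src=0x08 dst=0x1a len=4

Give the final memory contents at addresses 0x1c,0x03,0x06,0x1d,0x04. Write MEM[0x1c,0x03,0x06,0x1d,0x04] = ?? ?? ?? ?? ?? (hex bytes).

D0: mem[0x1a..0x1b] <- [49 d3]
D1: mem[0x14..0x16] <- [d3 b1 bc]
D2: mem[0x10..0x15] <- [4f 1b 61 49 d3 43]
D3: mem[0x00..0x06] <- [43 bc e4 33 75 49 d3]
D4: mem[0x1a..0x1d] <- [26 4f 1b 61]
query mem[0x1c]=0x1b, mem[0x03]=0x33, mem[0x06]=0xd3, mem[0x1d]=0x61, mem[0x04]=0x75

MEM[0x1c,0x03,0x06,0x1d,0x04] = 1b 33 d3 61 75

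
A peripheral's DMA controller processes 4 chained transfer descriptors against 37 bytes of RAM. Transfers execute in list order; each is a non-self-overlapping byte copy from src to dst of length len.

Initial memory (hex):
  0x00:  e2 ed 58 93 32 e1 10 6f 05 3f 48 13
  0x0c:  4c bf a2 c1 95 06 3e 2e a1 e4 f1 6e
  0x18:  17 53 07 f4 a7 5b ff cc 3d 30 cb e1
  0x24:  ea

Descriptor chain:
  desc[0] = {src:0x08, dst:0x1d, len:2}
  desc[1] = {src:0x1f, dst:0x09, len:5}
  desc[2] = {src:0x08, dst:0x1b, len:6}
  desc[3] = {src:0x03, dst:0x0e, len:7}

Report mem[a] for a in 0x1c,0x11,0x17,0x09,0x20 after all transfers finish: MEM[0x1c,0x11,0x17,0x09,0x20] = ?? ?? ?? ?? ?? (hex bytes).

MEM[0x1c,0x11,0x17,0x09,0x20] = cc 10 6e cc e1

  after D0: wrote 2B at 0x1d = 053f
  after D1: wrote 5B at 0x09 = cc3d30cbe1
  after D2: wrote 6B at 0x1b = 05cc3d30cbe1
  after D3: wrote 7B at 0x0e = 9332e1106f05cc
query mem[0x1c]=0xcc, mem[0x11]=0x10, mem[0x17]=0x6e, mem[0x09]=0xcc, mem[0x20]=0xe1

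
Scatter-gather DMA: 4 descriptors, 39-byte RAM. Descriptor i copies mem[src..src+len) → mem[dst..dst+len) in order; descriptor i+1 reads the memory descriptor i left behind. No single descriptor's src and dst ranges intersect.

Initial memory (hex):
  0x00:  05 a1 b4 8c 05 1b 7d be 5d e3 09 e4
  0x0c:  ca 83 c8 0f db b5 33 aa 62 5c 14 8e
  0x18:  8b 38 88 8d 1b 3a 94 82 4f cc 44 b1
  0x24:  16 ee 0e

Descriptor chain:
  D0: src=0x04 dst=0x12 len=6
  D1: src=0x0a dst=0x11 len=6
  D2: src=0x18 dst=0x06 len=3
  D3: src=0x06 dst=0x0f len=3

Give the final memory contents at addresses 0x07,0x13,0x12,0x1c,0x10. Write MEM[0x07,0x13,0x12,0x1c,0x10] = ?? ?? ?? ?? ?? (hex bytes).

  after D0: wrote 6B at 0x12 = 051b7dbe5de3
  after D1: wrote 6B at 0x11 = 09e4ca83c80f
  after D2: wrote 3B at 0x06 = 8b3888
  after D3: wrote 3B at 0x0f = 8b3888
query mem[0x07]=0x38, mem[0x13]=0xca, mem[0x12]=0xe4, mem[0x1c]=0x1b, mem[0x10]=0x38

MEM[0x07,0x13,0x12,0x1c,0x10] = 38 ca e4 1b 38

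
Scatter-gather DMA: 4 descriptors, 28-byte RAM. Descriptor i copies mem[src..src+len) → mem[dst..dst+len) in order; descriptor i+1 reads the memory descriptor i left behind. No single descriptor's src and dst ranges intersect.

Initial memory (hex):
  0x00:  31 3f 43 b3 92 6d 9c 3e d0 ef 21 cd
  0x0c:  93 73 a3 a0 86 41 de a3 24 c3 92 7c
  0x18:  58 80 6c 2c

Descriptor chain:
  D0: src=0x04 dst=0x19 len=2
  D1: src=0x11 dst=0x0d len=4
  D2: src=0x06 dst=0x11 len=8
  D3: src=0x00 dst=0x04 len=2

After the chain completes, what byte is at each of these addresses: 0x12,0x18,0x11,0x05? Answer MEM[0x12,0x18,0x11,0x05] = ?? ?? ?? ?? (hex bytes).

  after D0: wrote 2B at 0x19 = 926d
  after D1: wrote 4B at 0x0d = 41dea324
  after D2: wrote 8B at 0x11 = 9c3ed0ef21cd9341
  after D3: wrote 2B at 0x04 = 313f
query mem[0x12]=0x3e, mem[0x18]=0x41, mem[0x11]=0x9c, mem[0x05]=0x3f

MEM[0x12,0x18,0x11,0x05] = 3e 41 9c 3f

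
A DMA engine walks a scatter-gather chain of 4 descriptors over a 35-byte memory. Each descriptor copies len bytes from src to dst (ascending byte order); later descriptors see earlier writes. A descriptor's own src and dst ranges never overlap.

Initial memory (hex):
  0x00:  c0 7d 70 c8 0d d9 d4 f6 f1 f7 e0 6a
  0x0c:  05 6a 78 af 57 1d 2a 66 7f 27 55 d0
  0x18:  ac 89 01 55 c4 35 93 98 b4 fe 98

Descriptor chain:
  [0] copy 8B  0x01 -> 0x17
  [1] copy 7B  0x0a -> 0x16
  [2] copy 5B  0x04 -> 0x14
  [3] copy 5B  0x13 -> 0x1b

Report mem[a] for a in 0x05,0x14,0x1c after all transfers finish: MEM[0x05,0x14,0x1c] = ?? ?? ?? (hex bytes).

MEM[0x05,0x14,0x1c] = d9 0d 0d

#0 dst[0x17+8] := {0x7d,0x70,0xc8,0x0d,0xd9,0xd4,0xf6,0xf1}
#1 dst[0x16+7] := {0xe0,0x6a,0x05,0x6a,0x78,0xaf,0x57}
#2 dst[0x14+5] := {0x0d,0xd9,0xd4,0xf6,0xf1}
#3 dst[0x1b+5] := {0x66,0x0d,0xd9,0xd4,0xf6}
query mem[0x05]=0xd9, mem[0x14]=0x0d, mem[0x1c]=0x0d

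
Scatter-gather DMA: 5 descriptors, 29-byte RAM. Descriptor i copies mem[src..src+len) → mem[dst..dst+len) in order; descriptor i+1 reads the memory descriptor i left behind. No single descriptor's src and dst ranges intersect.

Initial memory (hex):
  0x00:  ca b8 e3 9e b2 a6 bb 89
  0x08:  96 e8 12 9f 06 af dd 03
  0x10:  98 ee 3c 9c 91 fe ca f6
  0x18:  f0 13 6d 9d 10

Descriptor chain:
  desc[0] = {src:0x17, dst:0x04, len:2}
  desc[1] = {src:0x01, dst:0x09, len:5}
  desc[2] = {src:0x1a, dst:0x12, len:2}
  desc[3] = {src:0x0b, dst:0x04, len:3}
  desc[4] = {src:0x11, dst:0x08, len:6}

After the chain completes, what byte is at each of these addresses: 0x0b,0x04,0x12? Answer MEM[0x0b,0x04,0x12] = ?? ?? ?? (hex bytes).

MEM[0x0b,0x04,0x12] = 91 9e 6d

  after D0: wrote 2B at 0x04 = f6f0
  after D1: wrote 5B at 0x09 = b8e39ef6f0
  after D2: wrote 2B at 0x12 = 6d9d
  after D3: wrote 3B at 0x04 = 9ef6f0
  after D4: wrote 6B at 0x08 = ee6d9d91feca
query mem[0x0b]=0x91, mem[0x04]=0x9e, mem[0x12]=0x6d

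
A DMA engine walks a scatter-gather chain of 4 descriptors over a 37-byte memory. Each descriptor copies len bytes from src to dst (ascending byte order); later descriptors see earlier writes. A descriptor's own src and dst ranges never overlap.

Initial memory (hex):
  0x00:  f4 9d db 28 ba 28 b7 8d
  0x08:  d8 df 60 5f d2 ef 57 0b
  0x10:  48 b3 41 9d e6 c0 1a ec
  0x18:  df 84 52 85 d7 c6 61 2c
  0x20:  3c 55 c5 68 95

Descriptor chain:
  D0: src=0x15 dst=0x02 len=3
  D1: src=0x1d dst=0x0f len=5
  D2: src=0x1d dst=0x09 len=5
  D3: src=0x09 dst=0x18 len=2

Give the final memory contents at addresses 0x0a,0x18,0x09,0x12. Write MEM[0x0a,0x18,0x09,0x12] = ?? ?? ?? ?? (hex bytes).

MEM[0x0a,0x18,0x09,0x12] = 61 c6 c6 3c

[0] 0x15->0x02 len=3 : c0 1a ec
[1] 0x1d->0x0f len=5 : c6 61 2c 3c 55
[2] 0x1d->0x09 len=5 : c6 61 2c 3c 55
[3] 0x09->0x18 len=2 : c6 61
query mem[0x0a]=0x61, mem[0x18]=0xc6, mem[0x09]=0xc6, mem[0x12]=0x3c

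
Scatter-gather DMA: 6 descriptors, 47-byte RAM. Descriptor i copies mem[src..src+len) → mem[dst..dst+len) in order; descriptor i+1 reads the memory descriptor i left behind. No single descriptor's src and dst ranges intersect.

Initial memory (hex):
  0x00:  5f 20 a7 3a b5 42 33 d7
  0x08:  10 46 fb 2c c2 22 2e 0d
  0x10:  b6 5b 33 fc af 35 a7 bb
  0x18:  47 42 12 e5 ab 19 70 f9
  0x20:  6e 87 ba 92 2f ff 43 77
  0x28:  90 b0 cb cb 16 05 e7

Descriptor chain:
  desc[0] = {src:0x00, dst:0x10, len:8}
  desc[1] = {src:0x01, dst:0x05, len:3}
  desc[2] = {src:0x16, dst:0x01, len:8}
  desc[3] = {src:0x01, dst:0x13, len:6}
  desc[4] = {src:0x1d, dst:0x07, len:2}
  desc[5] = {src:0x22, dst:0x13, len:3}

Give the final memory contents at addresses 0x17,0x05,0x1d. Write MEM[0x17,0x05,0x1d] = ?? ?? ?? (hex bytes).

  after D0: wrote 8B at 0x10 = 5f20a73ab54233d7
  after D1: wrote 3B at 0x05 = 20a73a
  after D2: wrote 8B at 0x01 = 33d7474212e5ab19
  after D3: wrote 6B at 0x13 = 33d7474212e5
  after D4: wrote 2B at 0x07 = 1970
  after D5: wrote 3B at 0x13 = ba922f
query mem[0x17]=0x12, mem[0x05]=0x12, mem[0x1d]=0x19

MEM[0x17,0x05,0x1d] = 12 12 19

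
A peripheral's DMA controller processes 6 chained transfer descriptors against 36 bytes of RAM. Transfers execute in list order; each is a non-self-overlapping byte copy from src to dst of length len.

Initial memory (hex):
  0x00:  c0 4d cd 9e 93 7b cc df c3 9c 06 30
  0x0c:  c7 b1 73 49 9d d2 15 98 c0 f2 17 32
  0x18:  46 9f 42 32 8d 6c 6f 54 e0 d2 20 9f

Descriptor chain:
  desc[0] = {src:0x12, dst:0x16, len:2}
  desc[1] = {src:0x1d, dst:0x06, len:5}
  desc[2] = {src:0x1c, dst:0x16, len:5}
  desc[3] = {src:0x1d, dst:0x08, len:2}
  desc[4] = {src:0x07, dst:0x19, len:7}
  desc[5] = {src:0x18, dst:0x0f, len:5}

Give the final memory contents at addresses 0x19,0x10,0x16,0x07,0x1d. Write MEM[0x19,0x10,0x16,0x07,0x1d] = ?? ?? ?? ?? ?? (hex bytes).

MEM[0x19,0x10,0x16,0x07,0x1d] = 6f 6f 8d 6f 30

D0: mem[0x16..0x17] <- [15 98]
D1: mem[0x06..0x0a] <- [6c 6f 54 e0 d2]
D2: mem[0x16..0x1a] <- [8d 6c 6f 54 e0]
D3: mem[0x08..0x09] <- [6c 6f]
D4: mem[0x19..0x1f] <- [6f 6c 6f d2 30 c7 b1]
D5: mem[0x0f..0x13] <- [6f 6f 6c 6f d2]
query mem[0x19]=0x6f, mem[0x10]=0x6f, mem[0x16]=0x8d, mem[0x07]=0x6f, mem[0x1d]=0x30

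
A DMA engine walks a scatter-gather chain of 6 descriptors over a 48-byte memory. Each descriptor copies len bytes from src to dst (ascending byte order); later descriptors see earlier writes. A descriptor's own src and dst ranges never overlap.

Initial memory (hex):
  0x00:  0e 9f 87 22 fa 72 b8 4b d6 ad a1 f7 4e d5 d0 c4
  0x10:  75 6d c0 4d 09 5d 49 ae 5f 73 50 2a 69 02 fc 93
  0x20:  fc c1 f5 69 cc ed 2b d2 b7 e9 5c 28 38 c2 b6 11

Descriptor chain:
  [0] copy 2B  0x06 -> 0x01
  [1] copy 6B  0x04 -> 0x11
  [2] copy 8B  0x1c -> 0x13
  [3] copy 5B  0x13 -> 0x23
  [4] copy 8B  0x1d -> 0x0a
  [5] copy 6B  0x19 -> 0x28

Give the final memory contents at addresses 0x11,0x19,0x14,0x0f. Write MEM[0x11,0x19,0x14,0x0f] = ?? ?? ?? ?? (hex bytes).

MEM[0x11,0x19,0x14,0x0f] = 02 f5 02 f5

  after D0: wrote 2B at 0x01 = b84b
  after D1: wrote 6B at 0x11 = fa72b84bd6ad
  after D2: wrote 8B at 0x13 = 6902fc93fcc1f569
  after D3: wrote 5B at 0x23 = 6902fc93fc
  after D4: wrote 8B at 0x0a = 02fc93fcc1f56902
  after D5: wrote 6B at 0x28 = f5692a6902fc
query mem[0x11]=0x02, mem[0x19]=0xf5, mem[0x14]=0x02, mem[0x0f]=0xf5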